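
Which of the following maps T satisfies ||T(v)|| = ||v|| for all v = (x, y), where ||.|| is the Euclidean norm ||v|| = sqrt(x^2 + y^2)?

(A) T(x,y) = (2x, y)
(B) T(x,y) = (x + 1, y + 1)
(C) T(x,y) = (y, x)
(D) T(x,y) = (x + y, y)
C

A transformation preserves a norm if ||T(v)|| = ||v|| for every v; a single vector where the norm changes rules an option out.

(A) T(x,y) = (2x, y): v = (1, 0) has norm sqrt((1)^2 + (0)^2) = 1, but T(v) = (2, 0) has norm 2 -- not preserved.
(B) T(x,y) = (x + 1, y + 1): v = (1, 0) has norm sqrt((1)^2 + (0)^2) = 1, but T(v) = (2, 1) has norm sqrt(5) -- not preserved.
(C) T(x,y) = (y, x): preserves the norm -- it is an orthogonal map (a rotation/reflection), and (y)^2 + (x)^2 simplifies to x^2 + y^2.
(D) T(x,y) = (x + y, y): v = (0, 1) has norm sqrt((0)^2 + (1)^2) = 1, but T(v) = (1, 1) has norm sqrt(2) -- not preserved.

Therefore the answer is (C).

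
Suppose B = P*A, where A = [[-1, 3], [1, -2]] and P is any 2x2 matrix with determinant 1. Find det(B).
-1

By the multiplicative property of determinants, det(B) = det(P*A) = det(P) * det(A) = det(A),
so the determinant is invariant under multiplication by any determinant-1 matrix; we just need det(A).

det(A) = (-1)(-2) - (3)(1) = 2 - 3 = -1

Therefore det(B) = 1 * (-1) = -1.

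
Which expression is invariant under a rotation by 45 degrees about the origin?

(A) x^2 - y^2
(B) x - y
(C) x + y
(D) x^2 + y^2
D

A rotation by 45 degrees sends (x, y) to (sqrt(2)x/2 - sqrt(2)y/2, sqrt(2)x/2 + sqrt(2)y/2).
Substitute the transformed coordinates into each option and compare with the original:
(A) x^2 - y^2  ->  (sqrt(2)x/2 - sqrt(2)y/2)^2 - (sqrt(2)x/2 + sqrt(2)y/2)^2 = -2xy   [differs from x^2 - y^2: not invariant]
(B) x - y  ->  (sqrt(2)x/2 - sqrt(2)y/2) - (sqrt(2)x/2 + sqrt(2)y/2) = -sqrt(2)y   [differs from x - y: not invariant]
(C) x + y  ->  (sqrt(2)x/2 - sqrt(2)y/2) + (sqrt(2)x/2 + sqrt(2)y/2) = sqrt(2)x   [differs from x + y: not invariant]
(D) x^2 + y^2  ->  (sqrt(2)x/2 - sqrt(2)y/2)^2 + (sqrt(2)x/2 + sqrt(2)y/2)^2 = x^2 + y^2   [equals x^2 + y^2: invariant]

Only option (D), x^2 + y^2, is unchanged by the transformation.
Geometrically, x^2 + y^2 is the squared distance from the origin, which every rotation about the origin preserves.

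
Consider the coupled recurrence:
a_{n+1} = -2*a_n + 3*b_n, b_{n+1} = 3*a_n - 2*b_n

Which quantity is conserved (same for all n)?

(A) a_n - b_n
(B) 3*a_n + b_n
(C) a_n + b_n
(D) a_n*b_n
C

Replace a_n by a_{n+1} = -2*a_n + 3*b_n and b_n by b_{n+1} = 3*a_n - 2*b_n in each option and simplify:
(A) a_n - b_n  ->  (-2*a_n + 3*b_n) - (3*a_n - 2*b_n) = -5*a_n + 5*b_n   [not conserved]
(B) 3*a_n + b_n  ->  3*(-2*a_n + 3*b_n) + (3*a_n - 2*b_n) = -3*a_n + 7*b_n   [not conserved]
(C) a_n + b_n  ->  (-2*a_n + 3*b_n) + (3*a_n - 2*b_n) = a_n + b_n   [conserved]
(D) a_n*b_n  ->  (-2*a_n + 3*b_n)*(3*a_n - 2*b_n) = -6*a_n^2 + 13*a_n*b_n - 6*b_n^2   [not conserved]

Only (C) a_n + b_n returns to itself after one step, so it is the conserved quantity.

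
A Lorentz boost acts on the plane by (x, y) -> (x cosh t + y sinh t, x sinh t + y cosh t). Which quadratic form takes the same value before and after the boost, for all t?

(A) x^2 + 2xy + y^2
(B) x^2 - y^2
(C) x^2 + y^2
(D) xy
B

Write x' = x cosh t + y sinh t, y' = x sinh t + y cosh t and substitute into each option:
(A) x^2 + 2xy + y^2: (x' + y')^2 with x' + y' = (x + y)(cosh t + sinh t) = (x + y)e^t, so it becomes (x + y)^2 e^(2t)   [not invariant for t != 0]
(B) x^2 - y^2: (x cosh t + y sinh t)^2 - (x sinh t + y cosh t)^2 = x^2(cosh^2 t - sinh^2 t) + 2xy(cosh t sinh t - sinh t cosh t) + y^2(sinh^2 t - cosh^2 t) = x^2 - y^2   [invariant, using cosh^2 t - sinh^2 t = 1]
(C) x^2 + y^2: (x cosh t + y sinh t)^2 + (x sinh t + y cosh t)^2 = (x^2 + y^2)(cosh^2 t + sinh^2 t) + 4xy sinh t cosh t = (x^2 + y^2) cosh 2t + 2xy sinh 2t   [not invariant for t != 0]
(D) xy: (x cosh t + y sinh t)(x sinh t + y cosh t) = xy(cosh^2 t + sinh^2 t) + (x^2 + y^2) sinh t cosh t = xy cosh 2t + (x^2 + y^2)(sinh 2t)/2   [not invariant for t != 0]

Only (B) x^2 - y^2 is unchanged; it is the Minkowski form preserved by Lorentz boosts, just as x^2 + y^2 is preserved by ordinary rotations.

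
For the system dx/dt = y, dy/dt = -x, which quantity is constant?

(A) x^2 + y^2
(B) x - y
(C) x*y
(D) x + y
A

A first integral I satisfies dI/dt = 0 along every solution. Differentiate each option and use the equation of motion:
(A) d/dt[x^2 + y^2] = 2x*dx/dt + 2y*dy/dt = 2x*y + 2y*(-x) = 0
(B) d/dt[x - y] = y - (-x) = x + y, not identically 0
(C) d/dt[x*y] = (dx/dt)y + x(dy/dt) = y^2 - x^2, not identically 0
(D) d/dt[x + y] = y + (-x) = y - x, not identically 0

Only (A) has zero time-derivative. So x^2 + y^2 (the squared radius; trajectories are circles) is the conserved quantity.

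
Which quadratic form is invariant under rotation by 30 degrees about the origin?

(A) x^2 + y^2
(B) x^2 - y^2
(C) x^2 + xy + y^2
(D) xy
A

Rotation by 30 degrees sends (x, y) to (sqrt(3)x/2 - y/2, x/2 + sqrt(3)y/2).
Substitute the transformed coordinates into each option and compare with the original:
(A) x^2 + y^2  ->  (sqrt(3)x/2 - y/2)^2 + (x/2 + sqrt(3)y/2)^2 = x^2 + y^2   [equals x^2 + y^2: invariant]
(B) x^2 - y^2  ->  (sqrt(3)x/2 - y/2)^2 - (x/2 + sqrt(3)y/2)^2 = x^2/2 - sqrt(3)xy - y^2/2   [differs from x^2 - y^2: not invariant]
(C) x^2 + xy + y^2  ->  (sqrt(3)x/2 - y/2)^2 + (sqrt(3)x/2 - y/2)(x/2 + sqrt(3)y/2) + (x/2 + sqrt(3)y/2)^2 = sqrt(3)x^2/4 + x^2 + xy/2 - sqrt(3)y^2/4 + y^2   [differs from x^2 + xy + y^2: not invariant]
(D) xy  ->  (sqrt(3)x/2 - y/2)(x/2 + sqrt(3)y/2) = sqrt(3)x^2/4 + xy/2 - sqrt(3)y^2/4   [differs from xy: not invariant]

Only option (A), x^2 + y^2, is unchanged by the transformation.
x^2 + y^2 is the squared distance from the origin, which rotations preserve.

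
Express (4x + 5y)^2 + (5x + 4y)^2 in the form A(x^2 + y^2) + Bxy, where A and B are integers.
41(x^2 + y^2) + 80xy

Expanding: (4x + 5y)^2 = 16x^2 + 40xy + 25y^2
(5x + 4y)^2 = 25x^2 + 40xy + 16y^2
Sum = (16+25)(x^2+y^2) + 80xy = 41(x^2 + y^2) + 80xy
This is symmetric in x and y.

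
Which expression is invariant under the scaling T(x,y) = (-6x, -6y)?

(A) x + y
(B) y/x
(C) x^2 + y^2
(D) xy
B

Under the uniform scaling T(x,y) = (-6x, -6y):
Substitute the transformed coordinates into each option and compare with the original:
(A) x + y  ->  (-6x) + (-6y) = -6x - 6y   [differs from x + y: not invariant]
(B) y/x  ->  (-6y)/(-6x) = y/x   [equals y/x: invariant]
(C) x^2 + y^2  ->  (-6x)^2 + (-6y)^2 = 36x^2 + 36y^2   [differs from x^2 + y^2: not invariant]
(D) xy  ->  (-6x)(-6y) = 36xy   [differs from xy: not invariant]

Only option (B), y/x, is unchanged by the transformation.
The common factor -6 cancels in a ratio of coordinates, while sums, products and sums of squares pick up factors of -6 or 36.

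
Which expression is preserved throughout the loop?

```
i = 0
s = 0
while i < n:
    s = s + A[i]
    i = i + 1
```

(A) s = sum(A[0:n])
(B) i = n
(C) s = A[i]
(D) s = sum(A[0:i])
D

A loop invariant must hold before the first iteration and be re-established by every execution of the body.

(D) s = sum(A[0:i]): Initially i = 0 and s = 0 = sum of the empty slice A[0:0]. If s = sum(A[0:i]) holds at the top of an iteration, the body sets s to sum(A[0:i]) + A[i] = sum(A[0:i+1]) and then i to i+1, so s = sum(A[0:i]) holds again. At exit i = n, giving s = sum(A[0:n]).

The other options fail:
(A) s = sum(A[0:n]): false before the loop (s = 0, not the full sum) -- it only becomes true at exit.
(B) i = n: false initially (i = 0); it is the exit condition, not an invariant.
(C) s = A[i]: after the first iteration s = A[0] but i = 1, so s = A[i] compares s with the wrong element (and fails in general).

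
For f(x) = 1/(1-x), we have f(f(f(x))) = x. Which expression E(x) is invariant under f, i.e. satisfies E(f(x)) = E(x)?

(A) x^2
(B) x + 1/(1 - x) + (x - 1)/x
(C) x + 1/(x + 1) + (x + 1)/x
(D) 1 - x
B

Replace x by f(x) = 1/(1 - x) in each option and simplify. As a quick numerical cross-check, also compare E(3) with E(f(3)) = E(-1/2).

(A) x^2  ->  (1/(1 - x))^2 = (x - 1)^(-2); check: E(3) = 9 but E(-1/2) = 1/4.   [not invariant]
(B) x + 1/(1 - x) + (x - 1)/x  ->  (1/(1 - x)) + 1/(1 - (1/(1 - x))) + ((1/(1 - x)) - 1)/(1/(1 - x)), which simplifies back to x + 1/(1 - x) + (x - 1)/x; check: E(3) = 19/6, E(-1/2) = 19/6.   [invariant]
(C) x + 1/(x + 1) + (x + 1)/x  ->  (1/(1 - x)) + 1/((1/(1 - x)) + 1) + ((1/(1 - x)) + 1)/(1/(1 - x)) = (-x^3 + 6x^2 - 11x + 7)/(x^2 - 3x + 2); check: E(3) = 55/12 but E(-1/2) = 1/2.   [not invariant]
(D) 1 - x  ->  1 - (1/(1 - x)) = x/(x - 1); check: E(3) = -2 but E(-1/2) = 3/2.   [not invariant]

Only (B) is unchanged. Indeed f(f(x)) = 1/(1 - 1/(1-x)) = (1-x)/(-x) = (x-1)/x, so E(x) = x + f(x) + f(f(x)) is the sum over the whole 3-cycle; applying f just permutes the three terms cyclically (x -> f(x) -> f(f(x)) -> x), leaving the sum unchanged.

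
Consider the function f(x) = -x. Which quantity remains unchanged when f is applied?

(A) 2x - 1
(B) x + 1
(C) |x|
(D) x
C

For f(x) = -x:
Applying f replaces x by -x. Since |-x| = |x|, the absolute value is unchanged by f, whereas x -> -x, 2x - 1 -> -2x - 1 and x + 1 -> -x + 1 all change.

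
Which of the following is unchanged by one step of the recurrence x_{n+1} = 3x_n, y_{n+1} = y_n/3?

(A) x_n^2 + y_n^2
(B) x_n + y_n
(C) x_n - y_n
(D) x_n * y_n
D

For the recurrence x_{n+1} = 3x_n, y_{n+1} = y_n/3:

x_{n+1} * y_{n+1} = (3x_n) * (y_n/3) = x_n * y_n
The product is conserved.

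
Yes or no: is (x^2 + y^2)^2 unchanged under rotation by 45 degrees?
Yes

Applying rotation by 45 degrees: x' = x*cos(45 degrees) - y*sin(45 degrees) = sqrt(2)x/2 - sqrt(2)y/2, y' = x*sin(45 degrees) + y*cos(45 degrees) = sqrt(2)x/2 + sqrt(2)y/2

Substituting into (x^2 + y^2)^2:
((sqrt(2)x/2 - sqrt(2)y/2)^2 + (sqrt(2)x/2 + sqrt(2)y/2)^2)^2
= x^4 + 2x^2y^2 + y^4 = (x^2 + y^2)^2

This equals the original expression (x^2 + y^2)^2, so it IS invariant.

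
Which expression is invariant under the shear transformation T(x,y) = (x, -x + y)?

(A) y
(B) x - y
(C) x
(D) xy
C

Under the shear T(x,y) = (x, -x + y):
Substitute the transformed coordinates into each option and compare with the original:
(A) y  ->  (-x + y) = -x + y   [differs from y: not invariant]
(B) x - y  ->  (x) - (-x + y) = 2x - y   [differs from x - y: not invariant]
(C) x  ->  (x) = x   [equals x: invariant]
(D) xy  ->  (x)(-x + y) = -x^2 + xy   [differs from xy: not invariant]

Only option (C), x, is unchanged by the transformation.
A vertical shear moves points parallel to the y-axis, so the x-coordinate (and any function of x alone) is unchanged.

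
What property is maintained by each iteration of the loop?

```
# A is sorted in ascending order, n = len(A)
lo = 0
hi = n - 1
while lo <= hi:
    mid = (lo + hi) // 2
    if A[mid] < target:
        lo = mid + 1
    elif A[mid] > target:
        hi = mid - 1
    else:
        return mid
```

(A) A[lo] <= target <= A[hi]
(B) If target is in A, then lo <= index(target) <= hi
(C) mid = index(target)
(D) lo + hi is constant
B

A loop invariant must hold before the first iteration and be re-established by every execution of the body.

(B) If target is in A, then lo <= index(target) <= hi: Before the loop [lo, hi] = [0, n-1] covers every index. When A[mid] < target, sortedness puts target strictly to the right of mid, so setting lo = mid + 1 keeps index(target) in [lo, hi]; symmetrically for hi = mid - 1. Hence 'if target is in A then lo <= index(target) <= hi' holds after every iteration, and when lo > hi it proves target is absent.

The other options fail:
(A) A[lo] <= target <= A[hi]: fails when target is not in A (e.g. target < A[0] already violates it before the loop), so it is not maintained in general.
(C) mid = index(target): mid is just the current probe; it equals index(target) only on the iteration that returns.
(D) lo + hi is constant: each iteration moves exactly one of lo, hi, so lo + hi changes (e.g. 0 + (n-1) becomes (mid+1) + (n-1)).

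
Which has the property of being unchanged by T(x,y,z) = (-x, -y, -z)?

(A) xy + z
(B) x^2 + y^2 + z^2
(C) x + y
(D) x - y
B

Apply T(x,y,z) = (-x, -y, -z) to each option, i.e. replace (x, y, z) by the transformed coordinates.
Substitute the transformed coordinates into each option and compare with the original:
(A) xy + z  ->  (-x)(-y) + (-z) = xy - z   [differs from xy + z: not invariant]
(B) x^2 + y^2 + z^2  ->  (-x)^2 + (-y)^2 + (-z)^2 = x^2 + y^2 + z^2   [equals x^2 + y^2 + z^2: invariant]
(C) x + y  ->  (-x) + (-y) = -x - y   [differs from x + y: not invariant]
(D) x - y  ->  (-x) - (-y) = -x + y   [differs from x - y: not invariant]

Only option (B), x^2 + y^2 + z^2, is unchanged by the transformation.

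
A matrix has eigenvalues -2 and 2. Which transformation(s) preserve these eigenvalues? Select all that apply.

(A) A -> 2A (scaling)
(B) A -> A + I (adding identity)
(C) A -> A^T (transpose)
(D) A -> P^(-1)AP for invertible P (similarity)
C and D

Eigenvalues are preserved by:
1. Similarity transformations: A -> P^(-1)AP (same characteristic polynomial)
2. Transpose: A^T has the same eigenvalues as A

Eigenvalues are NOT preserved by:
- Adding identity: eigenvalues become -2+1, 2+1
- Scaling: eigenvalues become -4, 4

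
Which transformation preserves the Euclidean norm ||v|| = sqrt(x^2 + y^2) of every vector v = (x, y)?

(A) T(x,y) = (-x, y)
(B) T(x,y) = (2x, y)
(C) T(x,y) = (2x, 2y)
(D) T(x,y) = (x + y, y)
A

A transformation preserves a norm if ||T(v)|| = ||v|| for every v; a single vector where the norm changes rules an option out.

(A) T(x,y) = (-x, y): preserves the norm -- it is an orthogonal map (a rotation/reflection), and (-x)^2 + (y)^2 simplifies to x^2 + y^2.
(B) T(x,y) = (2x, y): v = (1, 0) has norm sqrt((1)^2 + (0)^2) = 1, but T(v) = (2, 0) has norm 2 -- not preserved.
(C) T(x,y) = (2x, 2y): v = (1, 0) has norm sqrt((1)^2 + (0)^2) = 1, but T(v) = (2, 0) has norm 2 -- not preserved.
(D) T(x,y) = (x + y, y): v = (0, 1) has norm sqrt((0)^2 + (1)^2) = 1, but T(v) = (1, 1) has norm sqrt(2) -- not preserved.

Therefore the answer is (A).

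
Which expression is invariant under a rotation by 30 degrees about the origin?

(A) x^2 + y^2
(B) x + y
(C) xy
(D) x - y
A

A rotation by 30 degrees sends (x, y) to (sqrt(3)x/2 - y/2, x/2 + sqrt(3)y/2).
Substitute the transformed coordinates into each option and compare with the original:
(A) x^2 + y^2  ->  (sqrt(3)x/2 - y/2)^2 + (x/2 + sqrt(3)y/2)^2 = x^2 + y^2   [equals x^2 + y^2: invariant]
(B) x + y  ->  (sqrt(3)x/2 - y/2) + (x/2 + sqrt(3)y/2) = x/2 + sqrt(3)x/2 - y/2 + sqrt(3)y/2   [differs from x + y: not invariant]
(C) xy  ->  (sqrt(3)x/2 - y/2)(x/2 + sqrt(3)y/2) = sqrt(3)x^2/4 + xy/2 - sqrt(3)y^2/4   [differs from xy: not invariant]
(D) x - y  ->  (sqrt(3)x/2 - y/2) - (x/2 + sqrt(3)y/2) = -x/2 + sqrt(3)x/2 - sqrt(3)y/2 - y/2   [differs from x - y: not invariant]

Only option (A), x^2 + y^2, is unchanged by the transformation.
Geometrically, x^2 + y^2 is the squared distance from the origin, which every rotation about the origin preserves.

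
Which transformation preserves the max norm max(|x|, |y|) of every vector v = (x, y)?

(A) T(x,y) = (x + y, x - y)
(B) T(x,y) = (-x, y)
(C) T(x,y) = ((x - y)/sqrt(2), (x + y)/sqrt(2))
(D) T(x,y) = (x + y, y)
B

A transformation preserves a norm if ||T(v)|| = ||v|| for every v; a single vector where the norm changes rules an option out.

(A) T(x,y) = (x + y, x - y): v = (1, 1) has norm max(|1|, |1|) = 1, but T(v) = (2, 0) has norm 2 -- not preserved.
(B) T(x,y) = (-x, y): preserves the norm -- it only permutes the coordinates and/or flips signs, which leaves max(|x|, |y|) unchanged.
(C) T(x,y) = ((x - y)/sqrt(2), (x + y)/sqrt(2)): v = (1, 0) has norm max(|1|, |0|) = 1, but T(v) = (sqrt(2)/2, sqrt(2)/2) has norm sqrt(2)/2 -- not preserved.
(D) T(x,y) = (x + y, y): v = (1, 1) has norm max(|1|, |1|) = 1, but T(v) = (2, 1) has norm 2 -- not preserved.

Therefore the answer is (B).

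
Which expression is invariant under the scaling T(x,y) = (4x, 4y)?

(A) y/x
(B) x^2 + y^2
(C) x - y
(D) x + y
A

Under the uniform scaling T(x,y) = (4x, 4y):
Substitute the transformed coordinates into each option and compare with the original:
(A) y/x  ->  (4y)/(4x) = y/x   [equals y/x: invariant]
(B) x^2 + y^2  ->  (4x)^2 + (4y)^2 = 16x^2 + 16y^2   [differs from x^2 + y^2: not invariant]
(C) x - y  ->  (4x) - (4y) = 4x - 4y   [differs from x - y: not invariant]
(D) x + y  ->  (4x) + (4y) = 4x + 4y   [differs from x + y: not invariant]

Only option (A), y/x, is unchanged by the transformation.
The common factor 4 cancels in a ratio of coordinates, while sums, products and sums of squares pick up factors of 4 or 16.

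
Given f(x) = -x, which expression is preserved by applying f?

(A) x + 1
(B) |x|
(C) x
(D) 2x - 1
B

For f(x) = -x:
Applying f replaces x by -x. Since |-x| = |x|, the absolute value is unchanged by f, whereas x -> -x, 2x - 1 -> -2x - 1 and x + 1 -> -x + 1 all change.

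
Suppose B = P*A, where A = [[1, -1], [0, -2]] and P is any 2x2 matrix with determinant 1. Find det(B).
-2

By the multiplicative property of determinants, det(B) = det(P*A) = det(P) * det(A) = det(A),
so the determinant is invariant under multiplication by any determinant-1 matrix; we just need det(A).

det(A) = (1)(-2) - (-1)(0) = -2 - 0 = -2

Therefore det(B) = 1 * (-2) = -2.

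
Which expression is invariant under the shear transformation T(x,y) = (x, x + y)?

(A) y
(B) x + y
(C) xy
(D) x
D

Under the shear T(x,y) = (x, x + y):
Substitute the transformed coordinates into each option and compare with the original:
(A) y  ->  (x + y) = x + y   [differs from y: not invariant]
(B) x + y  ->  (x) + (x + y) = 2x + y   [differs from x + y: not invariant]
(C) xy  ->  (x)(x + y) = x^2 + xy   [differs from xy: not invariant]
(D) x  ->  (x) = x   [equals x: invariant]

Only option (D), x, is unchanged by the transformation.
A vertical shear moves points parallel to the y-axis, so the x-coordinate (and any function of x alone) is unchanged.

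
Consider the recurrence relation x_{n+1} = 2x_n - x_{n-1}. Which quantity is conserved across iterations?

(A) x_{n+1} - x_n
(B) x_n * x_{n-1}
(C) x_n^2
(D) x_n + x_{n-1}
A

For the recurrence x_{n+1} = 2x_n - x_{n-1}:

If x_{n+1} = 2x_n - x_{n-1}, then:
x_{n+1} - x_n = x_n - x_{n-1}
The first difference is constant throughout the sequence.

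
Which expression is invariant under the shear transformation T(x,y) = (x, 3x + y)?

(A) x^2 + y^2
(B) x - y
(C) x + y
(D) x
D

Under the shear T(x,y) = (x, 3x + y):
Substitute the transformed coordinates into each option and compare with the original:
(A) x^2 + y^2  ->  (x)^2 + (3x + y)^2 = 10x^2 + 6xy + y^2   [differs from x^2 + y^2: not invariant]
(B) x - y  ->  (x) - (3x + y) = -2x - y   [differs from x - y: not invariant]
(C) x + y  ->  (x) + (3x + y) = 4x + y   [differs from x + y: not invariant]
(D) x  ->  (x) = x   [equals x: invariant]

Only option (D), x, is unchanged by the transformation.
A vertical shear moves points parallel to the y-axis, so the x-coordinate (and any function of x alone) is unchanged.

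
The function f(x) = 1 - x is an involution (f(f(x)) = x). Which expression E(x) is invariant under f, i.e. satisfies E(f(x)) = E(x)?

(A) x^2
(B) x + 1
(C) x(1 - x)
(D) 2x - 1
C

Replace x by f(x) = 1 - x in each option and simplify. As a quick numerical cross-check, also compare E(5) with E(f(5)) = E(-4).

(A) x^2  ->  (1 - x)^2 = (x - 1)^2; check: E(5) = 25 but E(-4) = 16.   [not invariant]
(B) x + 1  ->  (1 - x) + 1 = 2 - x; check: E(5) = 6 but E(-4) = -3.   [not invariant]
(C) x(1 - x)  ->  (1 - x)(1 - (1 - x)), which simplifies back to x(1 - x); check: E(5) = -20, E(-4) = -20.   [invariant]
(D) 2x - 1  ->  2(1 - x) - 1 = 1 - 2x; check: E(5) = 9 but E(-4) = -9.   [not invariant]

Only (C) is unchanged. E is symmetric under swapping x with f(x) = 1 - x, which is exactly what an involution does.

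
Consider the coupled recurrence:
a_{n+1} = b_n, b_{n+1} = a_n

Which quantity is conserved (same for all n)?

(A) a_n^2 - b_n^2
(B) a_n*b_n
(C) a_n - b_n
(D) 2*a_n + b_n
B

Replace a_n by a_{n+1} = b_n and b_n by b_{n+1} = a_n in each option and simplify:
(A) a_n^2 - b_n^2  ->  (b_n)^2 - (a_n)^2 = -a_n^2 + b_n^2   [not conserved]
(B) a_n*b_n  ->  (b_n)*(a_n) = a_n*b_n   [conserved]
(C) a_n - b_n  ->  (b_n) - (a_n) = -a_n + b_n   [not conserved]
(D) 2*a_n + b_n  ->  2*(b_n) + (a_n) = a_n + 2*b_n   [not conserved]

Only (B) a_n*b_n returns to itself after one step, so it is the conserved quantity.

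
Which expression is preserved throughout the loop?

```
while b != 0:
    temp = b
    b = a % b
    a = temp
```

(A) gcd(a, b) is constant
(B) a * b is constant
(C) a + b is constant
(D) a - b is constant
A

A loop invariant must hold before the first iteration and be re-established by every execution of the body.

(A) gcd(a, b) is constant: One iteration replaces (a, b) by (b, a mod b). Since a mod b = a - q*b for an integer q, any common divisor of a and b divides b and a mod b, and conversely; hence gcd(b, a mod b) = gcd(a, b). For instance (38, 9) -> (9, 2) keeps gcd = 1. At exit b = 0 and a = gcd of the original inputs.

The other options fail:
(B) a * b is constant: e.g. (a, b) = (38, 9) -> (9, 2): the product goes from 342 to 18.
(C) a + b is constant: e.g. (a, b) = (38, 9) -> (9, 2): the sum goes from 47 to 11.
(D) a - b is constant: e.g. (a, b) = (38, 9) -> (9, 2): the difference goes from 29 to 7.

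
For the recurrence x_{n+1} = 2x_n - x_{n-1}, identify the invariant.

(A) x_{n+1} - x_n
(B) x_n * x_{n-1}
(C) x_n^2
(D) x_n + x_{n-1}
A

For the recurrence x_{n+1} = 2x_n - x_{n-1}:

If x_{n+1} = 2x_n - x_{n-1}, then:
x_{n+1} - x_n = x_n - x_{n-1}
The first difference is constant throughout the sequence.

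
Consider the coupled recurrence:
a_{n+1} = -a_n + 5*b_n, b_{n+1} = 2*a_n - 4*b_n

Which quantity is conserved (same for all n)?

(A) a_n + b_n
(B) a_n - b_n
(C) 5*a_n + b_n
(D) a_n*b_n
A

Replace a_n by a_{n+1} = -a_n + 5*b_n and b_n by b_{n+1} = 2*a_n - 4*b_n in each option and simplify:
(A) a_n + b_n  ->  (-a_n + 5*b_n) + (2*a_n - 4*b_n) = a_n + b_n   [conserved]
(B) a_n - b_n  ->  (-a_n + 5*b_n) - (2*a_n - 4*b_n) = -3*a_n + 9*b_n   [not conserved]
(C) 5*a_n + b_n  ->  5*(-a_n + 5*b_n) + (2*a_n - 4*b_n) = -3*a_n + 21*b_n   [not conserved]
(D) a_n*b_n  ->  (-a_n + 5*b_n)*(2*a_n - 4*b_n) = -2*a_n^2 + 14*a_n*b_n - 20*b_n^2   [not conserved]

Only (A) a_n + b_n returns to itself after one step, so it is the conserved quantity.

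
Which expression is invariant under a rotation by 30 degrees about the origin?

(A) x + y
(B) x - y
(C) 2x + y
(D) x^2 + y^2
D

A rotation by 30 degrees sends (x, y) to (sqrt(3)x/2 - y/2, x/2 + sqrt(3)y/2).
Substitute the transformed coordinates into each option and compare with the original:
(A) x + y  ->  (sqrt(3)x/2 - y/2) + (x/2 + sqrt(3)y/2) = x/2 + sqrt(3)x/2 - y/2 + sqrt(3)y/2   [differs from x + y: not invariant]
(B) x - y  ->  (sqrt(3)x/2 - y/2) - (x/2 + sqrt(3)y/2) = -x/2 + sqrt(3)x/2 - sqrt(3)y/2 - y/2   [differs from x - y: not invariant]
(C) 2x + y  ->  2(sqrt(3)x/2 - y/2) + (x/2 + sqrt(3)y/2) = x/2 + sqrt(3)x - y + sqrt(3)y/2   [differs from 2x + y: not invariant]
(D) x^2 + y^2  ->  (sqrt(3)x/2 - y/2)^2 + (x/2 + sqrt(3)y/2)^2 = x^2 + y^2   [equals x^2 + y^2: invariant]

Only option (D), x^2 + y^2, is unchanged by the transformation.
Geometrically, x^2 + y^2 is the squared distance from the origin, which every rotation about the origin preserves.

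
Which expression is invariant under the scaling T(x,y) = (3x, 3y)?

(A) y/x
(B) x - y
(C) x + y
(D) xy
A

Under the uniform scaling T(x,y) = (3x, 3y):
Substitute the transformed coordinates into each option and compare with the original:
(A) y/x  ->  (3y)/(3x) = y/x   [equals y/x: invariant]
(B) x - y  ->  (3x) - (3y) = 3x - 3y   [differs from x - y: not invariant]
(C) x + y  ->  (3x) + (3y) = 3x + 3y   [differs from x + y: not invariant]
(D) xy  ->  (3x)(3y) = 9xy   [differs from xy: not invariant]

Only option (A), y/x, is unchanged by the transformation.
The common factor 3 cancels in a ratio of coordinates, while sums, products and sums of squares pick up factors of 3 or 9.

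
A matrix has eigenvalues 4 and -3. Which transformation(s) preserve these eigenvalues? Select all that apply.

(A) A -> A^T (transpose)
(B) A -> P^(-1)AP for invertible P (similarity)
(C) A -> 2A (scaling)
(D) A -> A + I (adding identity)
A and B

Eigenvalues are preserved by:
1. Similarity transformations: A -> P^(-1)AP (same characteristic polynomial)
2. Transpose: A^T has the same eigenvalues as A

Eigenvalues are NOT preserved by:
- Adding identity: eigenvalues become 4+1, -3+1
- Scaling: eigenvalues become 8, -6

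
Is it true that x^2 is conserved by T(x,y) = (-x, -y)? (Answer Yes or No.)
Yes

Substitute T(x,y) = (-x, -y) into the expression and compare with the original.

Original: x^2
After applying T: (-x)^2 = x^2

This is identical to the original x^2, so the expression is invariant.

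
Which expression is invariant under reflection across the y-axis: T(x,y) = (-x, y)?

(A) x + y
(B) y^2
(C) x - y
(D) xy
B

The map is reflection across the y-axis: T(x,y) = (-x, y).
Substitute the transformed coordinates into each option and compare with the original:
(A) x + y  ->  (-x) + (y) = -x + y   [differs from x + y: not invariant]
(B) y^2  ->  (y)^2 = y^2   [equals y^2: invariant]
(C) x - y  ->  (-x) - (y) = -x - y   [differs from x - y: not invariant]
(D) xy  ->  (-x)(y) = -xy   [differs from xy: not invariant]

Only option (B), y^2, is unchanged by the transformation.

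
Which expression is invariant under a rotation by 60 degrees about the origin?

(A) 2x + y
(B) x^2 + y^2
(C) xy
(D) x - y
B

A rotation by 60 degrees sends (x, y) to (x/2 - sqrt(3)y/2, sqrt(3)x/2 + y/2).
Substitute the transformed coordinates into each option and compare with the original:
(A) 2x + y  ->  2(x/2 - sqrt(3)y/2) + (sqrt(3)x/2 + y/2) = sqrt(3)x/2 + x - sqrt(3)y + y/2   [differs from 2x + y: not invariant]
(B) x^2 + y^2  ->  (x/2 - sqrt(3)y/2)^2 + (sqrt(3)x/2 + y/2)^2 = x^2 + y^2   [equals x^2 + y^2: invariant]
(C) xy  ->  (x/2 - sqrt(3)y/2)(sqrt(3)x/2 + y/2) = sqrt(3)x^2/4 - xy/2 - sqrt(3)y^2/4   [differs from xy: not invariant]
(D) x - y  ->  (x/2 - sqrt(3)y/2) - (sqrt(3)x/2 + y/2) = -sqrt(3)x/2 + x/2 - sqrt(3)y/2 - y/2   [differs from x - y: not invariant]

Only option (B), x^2 + y^2, is unchanged by the transformation.
Geometrically, x^2 + y^2 is the squared distance from the origin, which every rotation about the origin preserves.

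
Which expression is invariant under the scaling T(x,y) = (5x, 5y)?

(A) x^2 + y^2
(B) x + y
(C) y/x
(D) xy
C

Under the uniform scaling T(x,y) = (5x, 5y):
Substitute the transformed coordinates into each option and compare with the original:
(A) x^2 + y^2  ->  (5x)^2 + (5y)^2 = 25x^2 + 25y^2   [differs from x^2 + y^2: not invariant]
(B) x + y  ->  (5x) + (5y) = 5x + 5y   [differs from x + y: not invariant]
(C) y/x  ->  (5y)/(5x) = y/x   [equals y/x: invariant]
(D) xy  ->  (5x)(5y) = 25xy   [differs from xy: not invariant]

Only option (C), y/x, is unchanged by the transformation.
The common factor 5 cancels in a ratio of coordinates, while sums, products and sums of squares pick up factors of 5 or 25.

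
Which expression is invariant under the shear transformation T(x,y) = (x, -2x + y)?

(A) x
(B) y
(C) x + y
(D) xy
A

Under the shear T(x,y) = (x, -2x + y):
Substitute the transformed coordinates into each option and compare with the original:
(A) x  ->  (x) = x   [equals x: invariant]
(B) y  ->  (-2x + y) = -2x + y   [differs from y: not invariant]
(C) x + y  ->  (x) + (-2x + y) = -x + y   [differs from x + y: not invariant]
(D) xy  ->  (x)(-2x + y) = -2x^2 + xy   [differs from xy: not invariant]

Only option (A), x, is unchanged by the transformation.
A vertical shear moves points parallel to the y-axis, so the x-coordinate (and any function of x alone) is unchanged.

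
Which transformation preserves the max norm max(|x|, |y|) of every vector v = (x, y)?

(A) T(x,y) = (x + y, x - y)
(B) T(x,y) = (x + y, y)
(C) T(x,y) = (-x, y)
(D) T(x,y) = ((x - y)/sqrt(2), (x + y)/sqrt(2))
C

A transformation preserves a norm if ||T(v)|| = ||v|| for every v; a single vector where the norm changes rules an option out.

(A) T(x,y) = (x + y, x - y): v = (1, 1) has norm max(|1|, |1|) = 1, but T(v) = (2, 0) has norm 2 -- not preserved.
(B) T(x,y) = (x + y, y): v = (1, 1) has norm max(|1|, |1|) = 1, but T(v) = (2, 1) has norm 2 -- not preserved.
(C) T(x,y) = (-x, y): preserves the norm -- it only permutes the coordinates and/or flips signs, which leaves max(|x|, |y|) unchanged.
(D) T(x,y) = ((x - y)/sqrt(2), (x + y)/sqrt(2)): v = (1, 0) has norm max(|1|, |0|) = 1, but T(v) = (sqrt(2)/2, sqrt(2)/2) has norm sqrt(2)/2 -- not preserved.

Therefore the answer is (C).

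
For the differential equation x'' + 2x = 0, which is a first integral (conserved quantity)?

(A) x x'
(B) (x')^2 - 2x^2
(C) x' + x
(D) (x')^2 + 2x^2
D

A first integral I satisfies dI/dt = 0 along every solution. Differentiate each option and use the equation of motion:
(A) d/dt[x x'] = (x')^2 + x x'' = (x')^2 - 2x^2, not identically 0
(B) d/dt[(x')^2 - 2x^2] = 2x'x'' - 4x x' = -8x x', not identically 0
(C) d/dt[x' + x] = x'' + x' = -2x + x', not identically 0
(D) d/dt[(x')^2 + 2x^2] = 2x'x'' + 4x x' = 2x'(-2x) + 4x x' = 0

Only (D) has zero time-derivative. So the energy-like quantity (x')^2 + 2x^2 is the first integral.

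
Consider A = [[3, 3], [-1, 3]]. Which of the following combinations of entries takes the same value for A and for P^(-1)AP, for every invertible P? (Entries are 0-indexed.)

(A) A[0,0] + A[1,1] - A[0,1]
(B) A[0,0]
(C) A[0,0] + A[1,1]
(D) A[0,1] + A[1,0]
C

A[0,0] + A[1,1] is the trace of A. By the cyclic property of the trace, tr(P^(-1)AP) = tr(APP^(-1)) = tr(A), so it is the same for every matrix similar to A.

The other combinations are not similarity invariants. For example, take P = [[2, 1], [1, 1]] (det P = 1), so P^(-1) = [[1, -1], [-1, 2]] and
B = P^(-1)AP = [[8, 4], [-7, -2]].
Evaluating each option on A and on B:
(A) A[0,0] + A[1,1] - A[0,1]: 3 for A, 2 for B -> changes
(B) A[0,0]: 3 for A, 8 for B -> changes
(C) A[0,0] + A[1,1]: 6 for A, 6 for B -> unchanged
(D) A[0,1] + A[1,0]: 2 for A, -3 for B -> changes

Only (C) A[0,0] + A[1,1] = 6 survives (and it does so for every P, not just this one), so it is the invariant.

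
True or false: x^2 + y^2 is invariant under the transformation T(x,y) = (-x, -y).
True

Substitute T(x,y) = (-x, -y) into the expression and compare with the original.

Original: x^2 + y^2
After applying T: (-x)^2 + (-y)^2 = x^2 + y^2

This is identical to the original x^2 + y^2, so the expression is invariant.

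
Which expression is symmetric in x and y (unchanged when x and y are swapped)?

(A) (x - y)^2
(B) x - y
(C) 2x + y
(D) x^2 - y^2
A

A symmetric expression is unchanged when the variables are permuted; here the transformation to test is the swap (x, y) -> (y, x).
Substitute the transformed coordinates into each option and compare with the original:
(A) (x - y)^2  ->  ((y) - (x))^2 = x^2 - 2xy + y^2   [equals (x - y)^2: invariant]
(B) x - y  ->  (y) - (x) = -x + y   [differs from x - y: not invariant]
(C) 2x + y  ->  2(y) + (x) = x + 2y   [differs from 2x + y: not invariant]
(D) x^2 - y^2  ->  (y)^2 - (x)^2 = -x^2 + y^2   [differs from x^2 - y^2: not invariant]

Only option (A), (x - y)^2, is unchanged by the transformation.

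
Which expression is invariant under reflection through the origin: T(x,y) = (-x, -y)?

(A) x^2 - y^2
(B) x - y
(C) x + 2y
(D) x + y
A

The map is reflection through the origin: T(x,y) = (-x, -y).
Substitute the transformed coordinates into each option and compare with the original:
(A) x^2 - y^2  ->  (-x)^2 - (-y)^2 = x^2 - y^2   [equals x^2 - y^2: invariant]
(B) x - y  ->  (-x) - (-y) = -x + y   [differs from x - y: not invariant]
(C) x + 2y  ->  (-x) + 2(-y) = -x - 2y   [differs from x + 2y: not invariant]
(D) x + y  ->  (-x) + (-y) = -x - y   [differs from x + y: not invariant]

Only option (A), x^2 - y^2, is unchanged by the transformation.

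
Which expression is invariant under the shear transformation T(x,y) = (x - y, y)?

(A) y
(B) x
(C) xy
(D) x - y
A

Under the shear T(x,y) = (x - y, y):
Substitute the transformed coordinates into each option and compare with the original:
(A) y  ->  (y) = y   [equals y: invariant]
(B) x  ->  (x - y) = x - y   [differs from x: not invariant]
(C) xy  ->  (x - y)(y) = xy - y^2   [differs from xy: not invariant]
(D) x - y  ->  (x - y) - (y) = x - 2y   [differs from x - y: not invariant]

Only option (A), y, is unchanged by the transformation.
A horizontal shear moves points parallel to the x-axis, so the y-coordinate (and any function of y alone) is unchanged.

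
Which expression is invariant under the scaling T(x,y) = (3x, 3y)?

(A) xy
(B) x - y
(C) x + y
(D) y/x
D

Under the uniform scaling T(x,y) = (3x, 3y):
Substitute the transformed coordinates into each option and compare with the original:
(A) xy  ->  (3x)(3y) = 9xy   [differs from xy: not invariant]
(B) x - y  ->  (3x) - (3y) = 3x - 3y   [differs from x - y: not invariant]
(C) x + y  ->  (3x) + (3y) = 3x + 3y   [differs from x + y: not invariant]
(D) y/x  ->  (3y)/(3x) = y/x   [equals y/x: invariant]

Only option (D), y/x, is unchanged by the transformation.
The common factor 3 cancels in a ratio of coordinates, while sums, products and sums of squares pick up factors of 3 or 9.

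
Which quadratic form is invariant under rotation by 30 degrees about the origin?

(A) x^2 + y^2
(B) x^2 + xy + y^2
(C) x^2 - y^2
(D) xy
A

Rotation by 30 degrees sends (x, y) to (sqrt(3)x/2 - y/2, x/2 + sqrt(3)y/2).
Substitute the transformed coordinates into each option and compare with the original:
(A) x^2 + y^2  ->  (sqrt(3)x/2 - y/2)^2 + (x/2 + sqrt(3)y/2)^2 = x^2 + y^2   [equals x^2 + y^2: invariant]
(B) x^2 + xy + y^2  ->  (sqrt(3)x/2 - y/2)^2 + (sqrt(3)x/2 - y/2)(x/2 + sqrt(3)y/2) + (x/2 + sqrt(3)y/2)^2 = sqrt(3)x^2/4 + x^2 + xy/2 - sqrt(3)y^2/4 + y^2   [differs from x^2 + xy + y^2: not invariant]
(C) x^2 - y^2  ->  (sqrt(3)x/2 - y/2)^2 - (x/2 + sqrt(3)y/2)^2 = x^2/2 - sqrt(3)xy - y^2/2   [differs from x^2 - y^2: not invariant]
(D) xy  ->  (sqrt(3)x/2 - y/2)(x/2 + sqrt(3)y/2) = sqrt(3)x^2/4 + xy/2 - sqrt(3)y^2/4   [differs from xy: not invariant]

Only option (A), x^2 + y^2, is unchanged by the transformation.
x^2 + y^2 is the squared distance from the origin, which rotations preserve.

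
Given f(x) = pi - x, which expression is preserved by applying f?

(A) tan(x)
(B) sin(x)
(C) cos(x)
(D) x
B

For f(x) = pi - x:
sin(pi - x) = sin(x), so sine is invariant under this transformation.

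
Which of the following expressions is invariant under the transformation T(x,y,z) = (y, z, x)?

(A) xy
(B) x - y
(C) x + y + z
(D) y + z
C

Apply T(x,y,z) = (y, z, x) to each option, i.e. replace (x, y, z) by the transformed coordinates.
Substitute the transformed coordinates into each option and compare with the original:
(A) xy  ->  (y)(z) = yz   [differs from xy: not invariant]
(B) x - y  ->  (y) - (z) = y - z   [differs from x - y: not invariant]
(C) x + y + z  ->  (y) + (z) + (x) = x + y + z   [equals x + y + z: invariant]
(D) y + z  ->  (z) + (x) = x + z   [differs from y + z: not invariant]

Only option (C), x + y + z, is unchanged by the transformation.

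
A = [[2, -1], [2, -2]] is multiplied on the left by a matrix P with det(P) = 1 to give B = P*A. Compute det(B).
-2

By the multiplicative property of determinants, det(B) = det(P*A) = det(P) * det(A) = det(A),
so the determinant is invariant under multiplication by any determinant-1 matrix; we just need det(A).

det(A) = (2)(-2) - (-1)(2) = -4 - (-2) = -2

Therefore det(B) = 1 * (-2) = -2.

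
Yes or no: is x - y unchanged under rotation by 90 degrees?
No

Applying rotation by 90 degrees: x' = x*cos(90 degrees) - y*sin(90 degrees) = -y, y' = x*sin(90 degrees) + y*cos(90 degrees) = x

Substituting into x - y:
(-y) - (x)
= -x - y

This differs from the original expression x - y, so it is NOT invariant.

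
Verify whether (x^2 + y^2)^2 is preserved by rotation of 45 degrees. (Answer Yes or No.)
Yes

Applying rotation by 45 degrees: x' = x*cos(45 degrees) - y*sin(45 degrees) = sqrt(2)x/2 - sqrt(2)y/2, y' = x*sin(45 degrees) + y*cos(45 degrees) = sqrt(2)x/2 + sqrt(2)y/2

Substituting into (x^2 + y^2)^2:
((sqrt(2)x/2 - sqrt(2)y/2)^2 + (sqrt(2)x/2 + sqrt(2)y/2)^2)^2
= x^4 + 2x^2y^2 + y^4 = (x^2 + y^2)^2

This equals the original expression (x^2 + y^2)^2, so it IS invariant.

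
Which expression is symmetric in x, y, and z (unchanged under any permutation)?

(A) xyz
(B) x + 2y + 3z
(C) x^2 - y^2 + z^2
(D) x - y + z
A

A symmetric expression is unchanged when the variables are permuted; here the transformation to test is the swap (x, y) -> (y, x).
A symmetric expression must survive every permutation; the single swap x <-> y already eliminates the distractors, and the keyed expression is also unchanged by x <-> z and y <-> z (each variable enters it in exactly the same way).
Substitute the transformed coordinates into each option and compare with the original:
(A) xyz  ->  (y)(x)z = xyz   [equals xyz: invariant]
(B) x + 2y + 3z  ->  (y) + 2(x) + 3z = 2x + y + 3z   [differs from x + 2y + 3z: not invariant]
(C) x^2 - y^2 + z^2  ->  (y)^2 - (x)^2 + z^2 = -x^2 + y^2 + z^2   [differs from x^2 - y^2 + z^2: not invariant]
(D) x - y + z  ->  (y) - (x) + z = -x + y + z   [differs from x - y + z: not invariant]

Only option (A), xyz, is unchanged by the transformation.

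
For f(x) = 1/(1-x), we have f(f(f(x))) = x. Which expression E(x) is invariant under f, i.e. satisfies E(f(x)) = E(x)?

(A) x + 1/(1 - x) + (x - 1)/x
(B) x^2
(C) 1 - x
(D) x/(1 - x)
A

Replace x by f(x) = 1/(1 - x) in each option and simplify. As a quick numerical cross-check, also compare E(5) with E(f(5)) = E(-1/4).

(A) x + 1/(1 - x) + (x - 1)/x  ->  (1/(1 - x)) + 1/(1 - (1/(1 - x))) + ((1/(1 - x)) - 1)/(1/(1 - x)), which simplifies back to x + 1/(1 - x) + (x - 1)/x; check: E(5) = 111/20, E(-1/4) = 111/20.   [invariant]
(B) x^2  ->  (1/(1 - x))^2 = (x - 1)^(-2); check: E(5) = 25 but E(-1/4) = 1/16.   [not invariant]
(C) 1 - x  ->  1 - (1/(1 - x)) = x/(x - 1); check: E(5) = -4 but E(-1/4) = 5/4.   [not invariant]
(D) x/(1 - x)  ->  (1/(1 - x))/(1 - (1/(1 - x))) = -1/x; check: E(5) = -5/4 but E(-1/4) = -1/5.   [not invariant]

Only (A) is unchanged. Indeed f(f(x)) = 1/(1 - 1/(1-x)) = (1-x)/(-x) = (x-1)/x, so E(x) = x + f(x) + f(f(x)) is the sum over the whole 3-cycle; applying f just permutes the three terms cyclically (x -> f(x) -> f(f(x)) -> x), leaving the sum unchanged.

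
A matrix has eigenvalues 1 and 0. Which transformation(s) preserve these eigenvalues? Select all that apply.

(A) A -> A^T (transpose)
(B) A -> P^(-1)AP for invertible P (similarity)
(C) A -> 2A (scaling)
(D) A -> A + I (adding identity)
A and B

Eigenvalues are preserved by:
1. Similarity transformations: A -> P^(-1)AP (same characteristic polynomial)
2. Transpose: A^T has the same eigenvalues as A

Eigenvalues are NOT preserved by:
- Adding identity: eigenvalues become 1+1, 0+1
- Scaling: eigenvalues become 2, 0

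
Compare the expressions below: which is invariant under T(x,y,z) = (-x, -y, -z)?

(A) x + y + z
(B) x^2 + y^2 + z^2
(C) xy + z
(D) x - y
B

Apply T(x,y,z) = (-x, -y, -z) to each option, i.e. replace (x, y, z) by the transformed coordinates.
Substitute the transformed coordinates into each option and compare with the original:
(A) x + y + z  ->  (-x) + (-y) + (-z) = -x - y - z   [differs from x + y + z: not invariant]
(B) x^2 + y^2 + z^2  ->  (-x)^2 + (-y)^2 + (-z)^2 = x^2 + y^2 + z^2   [equals x^2 + y^2 + z^2: invariant]
(C) xy + z  ->  (-x)(-y) + (-z) = xy - z   [differs from xy + z: not invariant]
(D) x - y  ->  (-x) - (-y) = -x + y   [differs from x - y: not invariant]

Only option (B), x^2 + y^2 + z^2, is unchanged by the transformation.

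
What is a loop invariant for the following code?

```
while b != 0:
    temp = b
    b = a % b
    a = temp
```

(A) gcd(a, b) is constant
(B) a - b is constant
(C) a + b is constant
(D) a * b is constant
A

A loop invariant must hold before the first iteration and be re-established by every execution of the body.

(A) gcd(a, b) is constant: One iteration replaces (a, b) by (b, a mod b). Since a mod b = a - q*b for an integer q, any common divisor of a and b divides b and a mod b, and conversely; hence gcd(b, a mod b) = gcd(a, b). For instance (17, 12) -> (12, 5) keeps gcd = 1. At exit b = 0 and a = gcd of the original inputs.

The other options fail:
(B) a - b is constant: e.g. (a, b) = (17, 12) -> (12, 5): the difference goes from 5 to 7.
(C) a + b is constant: e.g. (a, b) = (17, 12) -> (12, 5): the sum goes from 29 to 17.
(D) a * b is constant: e.g. (a, b) = (17, 12) -> (12, 5): the product goes from 204 to 60.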